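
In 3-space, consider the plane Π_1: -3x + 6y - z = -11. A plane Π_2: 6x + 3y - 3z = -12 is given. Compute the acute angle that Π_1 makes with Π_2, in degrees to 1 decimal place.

cos θ = |n₁·n₂| / (|n₁||n₂|) = |3| / (√46 · √54).
θ = arccos(0.06019) ≈ 86.5°.

86.5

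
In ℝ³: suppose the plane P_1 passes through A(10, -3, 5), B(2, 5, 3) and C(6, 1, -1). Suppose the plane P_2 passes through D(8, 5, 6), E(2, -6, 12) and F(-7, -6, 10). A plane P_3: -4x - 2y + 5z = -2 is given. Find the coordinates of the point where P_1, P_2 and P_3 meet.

AB = (-8, 8, -2), AC = (-4, 4, -6); a normal to P_1 is AB × AC = (-40, -40, 0).
Using A: P_1 has equation -40x - 40y = -280.
DE = (-6, -11, 6), DF = (-15, -11, 4); a normal to P_2 is DE × DF = (22, -66, -99).
Using D: P_2 has equation 22x - 66y - 99z = -748.
Solving the 3×3 linear system -40x - 40y = -280, 22x - 66y - 99z = -748, -4x - 2y + 5z = -2 (e.g. by elimination or Cramer's rule, determinant = 9680) gives (-1, 8, 2).

(-1, 8, 2)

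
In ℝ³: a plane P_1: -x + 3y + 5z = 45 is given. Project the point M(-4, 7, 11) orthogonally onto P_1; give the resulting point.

(-3, 4, 6)

Foot = M − λn with λ = (n·M − d)/|n|² = (80 − 45)/35 = 1.
Foot = (-4, 7, 11) − 1·(-1, 3, 5) = (-3, 4, 6).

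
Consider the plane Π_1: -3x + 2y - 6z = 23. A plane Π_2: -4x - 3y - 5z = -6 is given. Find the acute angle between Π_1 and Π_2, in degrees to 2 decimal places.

cos θ = |n₁·n₂| / (|n₁||n₂|) = |36| / (√49 · √50).
θ = arccos(0.72731) ≈ 43.34°.

43.34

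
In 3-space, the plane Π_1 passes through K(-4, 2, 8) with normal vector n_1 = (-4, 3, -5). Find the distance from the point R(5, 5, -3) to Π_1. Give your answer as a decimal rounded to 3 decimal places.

3.960

Π_1: n_1·r = n_1·K gives -4x + 3y - 5z = -18.
n·R − d = (-4)·(5) + (3)·(5) + (-5)·(-3) − (-18) = 28; |n| = √50.
Distance = |28| / √50 = 28/√50 ≈ 3.960.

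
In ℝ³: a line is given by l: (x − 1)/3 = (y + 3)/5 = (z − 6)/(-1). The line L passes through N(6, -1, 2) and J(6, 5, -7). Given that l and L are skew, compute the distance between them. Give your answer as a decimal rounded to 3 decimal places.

l has direction (3, 5, -1) through (1, -3, 6).
A direction vector for L is J − N = (0, 6, -9).
Common perpendicular direction n = (3, 5, -1) × (0, 6, -9) = (-39, 27, 18).
With w = (6, -1, 2) − (1, -3, 6) = (5, 2, -4), w · n = -213.
Distance = |w · n| / |n| = |-213| / √2574 ≈ 4.198.

4.198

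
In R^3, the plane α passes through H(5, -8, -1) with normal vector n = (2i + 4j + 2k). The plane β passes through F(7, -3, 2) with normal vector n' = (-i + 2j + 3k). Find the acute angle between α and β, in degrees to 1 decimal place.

α: n·r = n·H gives 2x + 4y + 2z = -24.
β: n'·r = n'·F gives -x + 2y + 3z = -7.
cos θ = |n₁·n₂| / (|n₁||n₂|) = |12| / (√24 · √14).
θ = arccos(0.65465) ≈ 49.1°.

49.1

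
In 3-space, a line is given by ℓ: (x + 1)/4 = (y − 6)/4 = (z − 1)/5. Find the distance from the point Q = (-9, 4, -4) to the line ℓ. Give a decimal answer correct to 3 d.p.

4.345

ℓ has direction (4, 4, 5) through (-1, 6, 1).
Taking (-1, 6, 1) on ℓ with direction v = (4, 4, 5): w = Q − (-1, 6, 1) = (-8, -2, -5), and w × v = (10, 20, -24).
Distance = |w × v| / |v| = √1076 / √57 ≈ 4.345.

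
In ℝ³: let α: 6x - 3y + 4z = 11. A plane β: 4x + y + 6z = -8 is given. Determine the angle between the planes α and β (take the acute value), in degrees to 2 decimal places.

37.68

cos θ = |n₁·n₂| / (|n₁||n₂|) = |45| / (√61 · √53).
θ = arccos(0.79142) ≈ 37.68°.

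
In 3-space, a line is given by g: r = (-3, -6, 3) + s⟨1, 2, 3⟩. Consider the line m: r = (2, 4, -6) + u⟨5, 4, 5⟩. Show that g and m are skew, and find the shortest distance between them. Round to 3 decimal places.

12.170

Common perpendicular direction n = (1, 2, 3) × (5, 4, 5) = (-2, 10, -6).
With w = (2, 4, -6) − (-3, -6, 3) = (5, 10, -9), w · n = 144.
Since n ≠ 0 the lines are not parallel, and w · n = 144 ≠ 0 so they do not intersect; hence they are skew.
Distance = |w · n| / |n| = |144| / √140 ≈ 12.170.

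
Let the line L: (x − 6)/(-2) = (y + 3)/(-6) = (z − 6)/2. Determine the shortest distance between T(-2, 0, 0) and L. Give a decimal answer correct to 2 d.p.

L has direction (-2, -6, 2) through (6, -3, 6).
Taking (6, -3, 6) on L with direction v = (-2, -6, 2): w = T − (6, -3, 6) = (-8, 3, -6), and w × v = (-30, 28, 54).
Distance = |w × v| / |v| = √4600 / √44 ≈ 10.22.

10.22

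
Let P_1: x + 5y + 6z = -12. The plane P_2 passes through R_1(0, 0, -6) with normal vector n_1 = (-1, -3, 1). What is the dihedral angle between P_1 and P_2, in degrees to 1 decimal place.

P_2: n_1·r = n_1·R_1 gives -x - 3y + z = -6.
cos θ = |n₁·n₂| / (|n₁||n₂|) = |-10| / (√62 · √11).
θ = arccos(0.38292) ≈ 67.5°.

67.5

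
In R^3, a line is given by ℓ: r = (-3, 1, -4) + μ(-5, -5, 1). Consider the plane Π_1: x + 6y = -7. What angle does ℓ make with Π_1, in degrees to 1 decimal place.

sin θ = |n·v| / (|n||v|) = |-35| / (√37 · √51) = 0.80572.
θ ≈ 53.7°.

53.7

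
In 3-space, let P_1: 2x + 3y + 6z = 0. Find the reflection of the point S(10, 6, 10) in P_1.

λ = (n·S − d)/|n|² = (98 − 0)/49 = 2.
Reflection = S − 2λn = (10, 6, 10) − 4·(2, 3, 6) = (2, -6, -14).

(2, -6, -14)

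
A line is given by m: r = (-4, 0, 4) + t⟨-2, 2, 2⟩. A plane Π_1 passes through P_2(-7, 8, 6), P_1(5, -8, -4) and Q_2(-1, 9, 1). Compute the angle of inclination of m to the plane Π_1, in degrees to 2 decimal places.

4.24

P_2P_1 = (12, -16, -10), P_2Q_2 = (6, 1, -5); a normal to Π_1 is P_2P_1 × P_2Q_2 = (90, 0, 108).
Using P_2: Π_1 has equation 90x + 108z = 18.
sin θ = |n·v| / (|n||v|) = |36| / (√19764 · √12) = 0.07392.
θ ≈ 4.24°.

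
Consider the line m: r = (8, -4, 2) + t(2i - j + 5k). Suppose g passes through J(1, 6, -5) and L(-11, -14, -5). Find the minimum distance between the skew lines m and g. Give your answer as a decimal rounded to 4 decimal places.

7.3304

A direction vector for g is L − J = (-12, -20, 0).
Common perpendicular direction n = (2, -1, 5) × (-12, -20, 0) = (100, -60, -52).
With w = (1, 6, -5) − (8, -4, 2) = (-7, 10, -7), w · n = -936.
Distance = |w · n| / |n| = |-936| / √16304 ≈ 7.3304.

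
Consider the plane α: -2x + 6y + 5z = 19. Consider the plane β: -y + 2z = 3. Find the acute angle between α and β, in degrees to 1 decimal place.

77.2

cos θ = |n₁·n₂| / (|n₁||n₂|) = |4| / (√65 · √5).
θ = arccos(0.22188) ≈ 77.2°.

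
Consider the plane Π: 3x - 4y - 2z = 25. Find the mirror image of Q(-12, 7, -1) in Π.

λ = (n·Q − d)/|n|² = (-62 − 25)/29 = -3.
Reflection = Q − 2λn = (-12, 7, -1) − (-6)·(3, -4, -2) = (6, -17, -13).

(6, -17, -13)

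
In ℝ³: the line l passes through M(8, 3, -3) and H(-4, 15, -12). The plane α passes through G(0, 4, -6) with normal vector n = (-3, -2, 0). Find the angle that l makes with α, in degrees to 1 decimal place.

10.0

A direction vector for l is H − M = (-12, 12, -9).
α: n·r = n·G gives -3x - 2y = -8.
sin θ = |n·v| / (|n||v|) = |12| / (√13 · √369) = 0.17326.
θ ≈ 10.0°.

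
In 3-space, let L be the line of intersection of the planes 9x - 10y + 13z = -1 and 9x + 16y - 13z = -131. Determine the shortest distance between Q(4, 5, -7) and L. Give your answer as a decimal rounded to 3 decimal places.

15.570

Direction of L: (9, -10, 13) × (9, 16, -13) = (-78, 234, 234).
A point on L: solving the two plane equations with x = -5 gives (-5, -7, -2).
Taking (-5, -7, -2) on L with direction v = (-78, 234, 234): w = Q − (-5, -7, -2) = (9, 12, -5), and w × v = (3978, -1716, 3042).
Distance = |w × v| / |v| = √28022904 / √115596 ≈ 15.570.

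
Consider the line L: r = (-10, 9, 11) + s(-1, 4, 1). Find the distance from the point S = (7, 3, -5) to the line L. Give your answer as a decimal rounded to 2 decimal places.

Taking (-10, 9, 11) on L with direction v = (-1, 4, 1): w = S − (-10, 9, 11) = (17, -6, -16), and w × v = (58, -1, 62).
Distance = |w × v| / |v| = √7209 / √18 ≈ 20.01.

20.01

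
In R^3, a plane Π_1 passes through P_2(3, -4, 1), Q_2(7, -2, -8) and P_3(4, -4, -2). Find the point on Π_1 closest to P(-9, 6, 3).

(3, 0, 7)

P_2Q_2 = (4, 2, -9), P_2P_3 = (1, 0, -3); a normal to Π_1 is P_2Q_2 × P_2P_3 = (-6, 3, -2).
Using P_2: Π_1 has equation -6x + 3y - 2z = -32.
Foot = P − λn with λ = (n·P − d)/|n|² = (66 − (-32))/49 = 2.
Foot = (-9, 6, 3) − 2·(-6, 3, -2) = (3, 0, 7).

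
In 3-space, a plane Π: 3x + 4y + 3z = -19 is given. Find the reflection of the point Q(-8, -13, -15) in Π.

λ = (n·Q − d)/|n|² = (-121 − (-19))/34 = -3.
Reflection = Q − 2λn = (-8, -13, -15) − (-6)·(3, 4, 3) = (10, 11, 3).

(10, 11, 3)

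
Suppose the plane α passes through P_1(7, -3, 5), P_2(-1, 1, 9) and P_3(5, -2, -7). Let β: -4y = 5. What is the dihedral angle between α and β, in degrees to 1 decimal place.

P_1P_2 = (-8, 4, 4), P_1P_3 = (-2, 1, -12); a normal to α is P_1P_2 × P_1P_3 = (-52, -104, 0).
Using P_1: α has equation -52x - 104y = -52.
cos θ = |n₁·n₂| / (|n₁||n₂|) = |416| / (√13520 · √16).
θ = arccos(0.89443) ≈ 26.6°.

26.6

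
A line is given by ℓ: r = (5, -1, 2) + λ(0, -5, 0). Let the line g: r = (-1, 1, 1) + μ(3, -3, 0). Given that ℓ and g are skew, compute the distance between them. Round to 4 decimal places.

1.0000

Common perpendicular direction n = (0, -5, 0) × (3, -3, 0) = (0, 0, 15).
With w = (-1, 1, 1) − (5, -1, 2) = (-6, 2, -1), w · n = -15.
Distance = |w · n| / |n| = |-15| / √225 ≈ 1.0000.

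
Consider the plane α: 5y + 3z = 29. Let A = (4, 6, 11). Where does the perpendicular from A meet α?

Foot = A − λn with λ = (n·A − d)/|n|² = (63 − 29)/34 = 1.
Foot = (4, 6, 11) − 1·(0, 5, 3) = (4, 1, 8).

(4, 1, 8)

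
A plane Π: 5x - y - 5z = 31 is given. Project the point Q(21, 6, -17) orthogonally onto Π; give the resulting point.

Foot = Q − λn with λ = (n·Q − d)/|n|² = (184 − 31)/51 = 3.
Foot = (21, 6, -17) − 3·(5, -1, -5) = (6, 9, -2).

(6, 9, -2)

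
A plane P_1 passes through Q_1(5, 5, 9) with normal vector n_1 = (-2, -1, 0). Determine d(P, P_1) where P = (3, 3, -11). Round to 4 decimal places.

P_1: n_1·r = n_1·Q_1 gives -2x - y = -15.
n·P − d = (-2)·(3) + (-1)·(3) + (0)·(-11) − (-15) = 6; |n| = √5.
Distance = |6| / √5 = 6/√5 ≈ 2.6833.

2.6833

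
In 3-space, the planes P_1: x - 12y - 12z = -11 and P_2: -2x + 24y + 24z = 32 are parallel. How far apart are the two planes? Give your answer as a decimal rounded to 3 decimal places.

Rescale P_2 by 1/(-2): x - 12y - 12z = -16. Then distance = |-11 − (-16)| / √289 ≈ 0.294.

0.294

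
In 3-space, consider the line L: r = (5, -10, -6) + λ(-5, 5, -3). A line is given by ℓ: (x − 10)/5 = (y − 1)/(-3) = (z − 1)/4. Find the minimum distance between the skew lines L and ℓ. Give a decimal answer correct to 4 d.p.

2.5503

ℓ has direction (5, -3, 4) through (10, 1, 1).
Common perpendicular direction n = (-5, 5, -3) × (5, -3, 4) = (11, 5, -10).
With w = (10, 1, 1) − (5, -10, -6) = (5, 11, 7), w · n = 40.
Distance = |w · n| / |n| = |40| / √246 ≈ 2.5503.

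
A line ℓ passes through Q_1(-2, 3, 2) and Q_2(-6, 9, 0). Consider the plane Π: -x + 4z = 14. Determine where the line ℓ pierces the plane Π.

A direction vector for ℓ is Q_2 − Q_1 = (-4, 6, -2).
Substitute r = (-2, 3, 2) + t(-4, 6, -2) into the plane: 10 + (-4)t = 14, so t = -1.
Intersection: (-2, 3, 2) + (-1)·(-4, 6, -2) = (2, -3, 4).

(2, -3, 4)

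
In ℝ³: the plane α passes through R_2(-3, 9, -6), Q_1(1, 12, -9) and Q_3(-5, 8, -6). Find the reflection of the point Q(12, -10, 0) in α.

R_2Q_1 = (4, 3, -3), R_2Q_3 = (-2, -1, 0); a normal to α is R_2Q_1 × R_2Q_3 = (-3, 6, 2).
Using R_2: α has equation -3x + 6y + 2z = 51.
λ = (n·Q − d)/|n|² = (-96 − 51)/49 = -3.
Reflection = Q − 2λn = (12, -10, 0) − (-6)·(-3, 6, 2) = (-6, 26, 12).

(-6, 26, 12)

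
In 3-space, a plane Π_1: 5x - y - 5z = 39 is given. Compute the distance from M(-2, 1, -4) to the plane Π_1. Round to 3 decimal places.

n·M − d = (5)·(-2) + (-1)·(1) + (-5)·(-4) − 39 = -30; |n| = √51.
Distance = |-30| / √51 = 30/√51 ≈ 4.201.

4.201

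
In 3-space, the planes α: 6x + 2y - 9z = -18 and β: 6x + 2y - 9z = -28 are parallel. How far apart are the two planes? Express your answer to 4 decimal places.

0.9091

Same normal n = (6, 2, -9) with |n| = √121; distance = |-18 − (-28)| / |n| = 10/√121 ≈ 0.9091.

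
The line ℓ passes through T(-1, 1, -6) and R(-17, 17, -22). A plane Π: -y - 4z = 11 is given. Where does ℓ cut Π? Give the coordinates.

(3, -3, -2)

A direction vector for ℓ is R − T = (-16, 16, -16).
Substitute r = (-1, 1, -6) + t(-16, 16, -16) into the plane: 23 + 48t = 11, so t = -1/4.
Intersection: (-1, 1, -6) + (-1/4)·(-16, 16, -16) = (3, -3, -2).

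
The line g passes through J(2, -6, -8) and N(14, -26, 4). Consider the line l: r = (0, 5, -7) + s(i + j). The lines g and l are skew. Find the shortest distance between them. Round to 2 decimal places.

5.19

A direction vector for g is N − J = (12, -20, 12).
Common perpendicular direction n = (12, -20, 12) × (1, 1, 0) = (-12, 12, 32).
With w = (0, 5, -7) − (2, -6, -8) = (-2, 11, 1), w · n = 188.
Distance = |w · n| / |n| = |188| / √1312 ≈ 5.19.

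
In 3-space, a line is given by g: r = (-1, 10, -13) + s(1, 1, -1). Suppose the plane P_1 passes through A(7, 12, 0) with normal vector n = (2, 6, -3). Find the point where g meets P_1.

(-2, 9, -12)

P_1: n·r = n·A gives 2x + 6y - 3z = 86.
Substitute r = (-1, 10, -13) + t(1, 1, -1) into the plane: 97 + 11t = 86, so t = -1.
Intersection: (-1, 10, -13) + (-1)·(1, 1, -1) = (-2, 9, -12).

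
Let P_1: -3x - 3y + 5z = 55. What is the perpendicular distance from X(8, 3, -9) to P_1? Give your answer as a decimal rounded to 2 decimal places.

20.28

n·X − d = (-3)·(8) + (-3)·(3) + (5)·(-9) − 55 = -133; |n| = √43.
Distance = |-133| / √43 = 133/√43 ≈ 20.28.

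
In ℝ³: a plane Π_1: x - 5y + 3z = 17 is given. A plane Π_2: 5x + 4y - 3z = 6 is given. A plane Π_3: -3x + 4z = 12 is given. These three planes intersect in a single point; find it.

Solving the 3×3 linear system x - 5y + 3z = 17, 5x + 4y - 3z = 6, -3x + 4z = 12 (e.g. by elimination or Cramer's rule, determinant = 107) gives (4, 1, 6).

(4, 1, 6)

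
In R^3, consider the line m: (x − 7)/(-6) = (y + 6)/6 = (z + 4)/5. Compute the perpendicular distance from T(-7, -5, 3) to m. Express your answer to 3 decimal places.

m has direction (-6, 6, 5) through (7, -6, -4).
Taking (7, -6, -4) on m with direction v = (-6, 6, 5): w = T − (7, -6, -4) = (-14, 1, 7), and w × v = (-37, 28, -78).
Distance = |w × v| / |v| = √8237 / √97 ≈ 9.215.

9.215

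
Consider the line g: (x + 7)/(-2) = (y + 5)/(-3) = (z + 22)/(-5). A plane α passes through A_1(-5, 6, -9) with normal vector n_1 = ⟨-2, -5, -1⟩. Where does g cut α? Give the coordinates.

g has direction (-2, -3, -5) through (-7, -5, -22).
α: n_1·r = n_1·A_1 gives -2x - 5y - z = -11.
Substitute r = (-7, -5, -22) + t(-2, -3, -5) into the plane: 61 + 24t = -11, so t = -3.
Intersection: (-7, -5, -22) + (-3)·(-2, -3, -5) = (-1, 4, -7).

(-1, 4, -7)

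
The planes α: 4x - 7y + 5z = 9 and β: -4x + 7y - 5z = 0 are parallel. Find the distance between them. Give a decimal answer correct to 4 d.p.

0.9487

Rescale β by 1/(-1): 4x - 7y + 5z = 0. Then distance = |9 − 0| / √90 ≈ 0.9487.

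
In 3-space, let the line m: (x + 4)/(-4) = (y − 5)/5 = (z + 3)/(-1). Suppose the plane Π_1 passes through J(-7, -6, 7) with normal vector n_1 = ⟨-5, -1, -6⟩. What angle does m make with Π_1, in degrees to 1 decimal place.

m has direction (-4, 5, -1) through (-4, 5, -3).
Π_1: n_1·r = n_1·J gives -5x - y - 6z = -1.
sin θ = |n·v| / (|n||v|) = |21| / (√62 · √42) = 0.41153.
θ ≈ 24.3°.

24.3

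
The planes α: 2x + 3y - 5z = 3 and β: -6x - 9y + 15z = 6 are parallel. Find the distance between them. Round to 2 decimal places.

0.81

Rescale β by 1/(-3): 2x + 3y - 5z = -2. Then distance = |3 − (-2)| / √38 ≈ 0.81.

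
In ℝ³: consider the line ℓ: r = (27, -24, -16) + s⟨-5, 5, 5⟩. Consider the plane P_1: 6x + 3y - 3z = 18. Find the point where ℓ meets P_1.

(7, -4, 4)

Substitute r = (27, -24, -16) + t(-5, 5, 5) into the plane: 138 + (-30)t = 18, so t = 4.
Intersection: (27, -24, -16) + 4·(-5, 5, 5) = (7, -4, 4).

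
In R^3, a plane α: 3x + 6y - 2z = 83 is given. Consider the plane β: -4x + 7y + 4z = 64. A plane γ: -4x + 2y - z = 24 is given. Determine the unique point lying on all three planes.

(1, 12, -4)

Solving the 3×3 linear system 3x + 6y - 2z = 83, -4x + 7y + 4z = 64, -4x + 2y - z = 24 (e.g. by elimination or Cramer's rule, determinant = -205) gives (1, 12, -4).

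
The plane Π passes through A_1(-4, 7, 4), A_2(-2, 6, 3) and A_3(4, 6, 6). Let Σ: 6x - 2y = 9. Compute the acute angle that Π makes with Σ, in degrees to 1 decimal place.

86.0

A_1A_2 = (2, -1, -1), A_1A_3 = (8, -1, 2); a normal to Π is A_1A_2 × A_1A_3 = (-3, -12, 6).
Using A_1: Π has equation -3x - 12y + 6z = -48.
cos θ = |n₁·n₂| / (|n₁||n₂|) = |6| / (√189 · √40).
θ = arccos(0.06901) ≈ 86.0°.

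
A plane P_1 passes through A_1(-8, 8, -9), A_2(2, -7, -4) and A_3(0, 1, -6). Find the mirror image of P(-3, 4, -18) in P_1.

A_1A_2 = (10, -15, 5), A_1A_3 = (8, -7, 3); a normal to P_1 is A_1A_2 × A_1A_3 = (-10, 10, 50).
Using A_1: P_1 has equation -10x + 10y + 50z = -290.
λ = (n·P − d)/|n|² = (-830 − (-290))/2700 = -1/5.
Reflection = P − 2λn = (-3, 4, -18) − (-2/5)·(-10, 10, 50) = (-7, 8, 2).

(-7, 8, 2)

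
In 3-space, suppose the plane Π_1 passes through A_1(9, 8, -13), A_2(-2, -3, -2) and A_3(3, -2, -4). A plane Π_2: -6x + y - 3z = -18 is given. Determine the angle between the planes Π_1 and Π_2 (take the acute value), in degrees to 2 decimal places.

64.30

A_1A_2 = (-11, -11, 11), A_1A_3 = (-6, -10, 9); a normal to Π_1 is A_1A_2 × A_1A_3 = (11, 33, 44).
Using A_1: Π_1 has equation 11x + 33y + 44z = -209.
cos θ = |n₁·n₂| / (|n₁||n₂|) = |-165| / (√3146 · √46).
θ = arccos(0.43374) ≈ 64.30°.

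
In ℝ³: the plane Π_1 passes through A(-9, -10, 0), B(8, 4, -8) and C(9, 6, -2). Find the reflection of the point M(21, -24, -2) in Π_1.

AB = (17, 14, -8), AC = (18, 16, -2); a normal to Π_1 is AB × AC = (100, -110, 20).
Using A: Π_1 has equation 100x - 110y + 20z = 200.
λ = (n·M − d)/|n|² = (4700 − 200)/22500 = 1/5.
Reflection = M − 2λn = (21, -24, -2) − (2/5)·(100, -110, 20) = (-19, 20, -10).

(-19, 20, -10)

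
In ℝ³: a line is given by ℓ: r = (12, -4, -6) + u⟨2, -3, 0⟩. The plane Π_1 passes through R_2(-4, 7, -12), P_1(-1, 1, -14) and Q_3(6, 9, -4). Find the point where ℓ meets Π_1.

R_2P_1 = (3, -6, -2), R_2Q_3 = (10, 2, 8); a normal to Π_1 is R_2P_1 × R_2Q_3 = (-44, -44, 66).
Using R_2: Π_1 has equation -44x - 44y + 66z = -924.
Substitute r = (12, -4, -6) + t(2, -3, 0) into the plane: -748 + 44t = -924, so t = -4.
Intersection: (12, -4, -6) + (-4)·(2, -3, 0) = (4, 8, -6).

(4, 8, -6)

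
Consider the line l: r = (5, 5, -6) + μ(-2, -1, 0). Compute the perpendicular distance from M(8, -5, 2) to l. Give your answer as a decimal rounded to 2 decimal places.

Taking (5, 5, -6) on l with direction v = (-2, -1, 0): w = M − (5, 5, -6) = (3, -10, 8), and w × v = (8, -16, -23).
Distance = |w × v| / |v| = √849 / √5 ≈ 13.03.

13.03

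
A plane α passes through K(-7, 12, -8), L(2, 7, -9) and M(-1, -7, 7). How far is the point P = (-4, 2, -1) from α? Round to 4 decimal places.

KL = (9, -5, -1), KM = (6, -19, 15); a normal to α is KL × KM = (-94, -141, -141).
Using K: α has equation -94x - 141y - 141z = 94.
n·P − d = (-94)·(-4) + (-141)·(2) + (-141)·(-1) − 94 = 141; |n| = √48598.
Distance = |141| / √48598 = 141/√48598 ≈ 0.6396.

0.6396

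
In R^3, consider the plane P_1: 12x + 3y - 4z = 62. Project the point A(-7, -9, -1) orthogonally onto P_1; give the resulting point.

(5, -6, -5)

Foot = A − λn with λ = (n·A − d)/|n|² = (-107 − 62)/169 = -1.
Foot = (-7, -9, -1) − (-1)·(12, 3, -4) = (5, -6, -5).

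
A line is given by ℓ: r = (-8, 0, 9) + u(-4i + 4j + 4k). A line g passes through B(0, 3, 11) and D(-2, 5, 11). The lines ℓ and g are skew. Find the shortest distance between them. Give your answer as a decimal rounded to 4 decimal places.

A direction vector for g is D − B = (-2, 2, 0).
Common perpendicular direction n = (-4, 4, 4) × (-2, 2, 0) = (-8, -8, 0).
With w = (0, 3, 11) − (-8, 0, 9) = (8, 3, 2), w · n = -88.
Distance = |w · n| / |n| = |-88| / √128 ≈ 7.7782.

7.7782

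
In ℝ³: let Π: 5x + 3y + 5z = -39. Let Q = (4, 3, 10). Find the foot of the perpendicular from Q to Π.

Foot = Q − λn with λ = (n·Q − d)/|n|² = (79 − (-39))/59 = 2.
Foot = (4, 3, 10) − 2·(5, 3, 5) = (-6, -3, 0).

(-6, -3, 0)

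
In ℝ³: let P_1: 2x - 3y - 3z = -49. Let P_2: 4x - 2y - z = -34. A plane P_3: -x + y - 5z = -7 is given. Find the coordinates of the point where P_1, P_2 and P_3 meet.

(-2, 11, 4)

Solving the 3×3 linear system 2x - 3y - 3z = -49, 4x - 2y - z = -34, -x + y - 5z = -7 (e.g. by elimination or Cramer's rule, determinant = -47) gives (-2, 11, 4).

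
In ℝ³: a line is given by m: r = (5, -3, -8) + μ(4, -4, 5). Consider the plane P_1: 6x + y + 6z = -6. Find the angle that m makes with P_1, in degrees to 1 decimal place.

50.8

sin θ = |n·v| / (|n||v|) = |50| / (√73 · √57) = 0.77512.
θ ≈ 50.8°.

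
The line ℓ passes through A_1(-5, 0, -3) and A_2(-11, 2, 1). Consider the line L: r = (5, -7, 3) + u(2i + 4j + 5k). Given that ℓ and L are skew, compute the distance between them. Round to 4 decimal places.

A direction vector for ℓ is A_2 − A_1 = (-6, 2, 4).
Common perpendicular direction n = (-6, 2, 4) × (2, 4, 5) = (-6, 38, -28).
With w = (5, -7, 3) − (-5, 0, -3) = (10, -7, 6), w · n = -494.
Distance = |w · n| / |n| = |-494| / √2264 ≈ 10.3822.

10.3822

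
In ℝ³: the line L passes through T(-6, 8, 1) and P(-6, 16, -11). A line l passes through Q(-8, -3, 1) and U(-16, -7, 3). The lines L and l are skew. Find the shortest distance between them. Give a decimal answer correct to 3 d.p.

8.285

A direction vector for L is P − T = (0, 8, -12).
A direction vector for l is U − Q = (-8, -4, 2).
Common perpendicular direction n = (0, 8, -12) × (-8, -4, 2) = (-32, 96, 64).
With w = (-8, -3, 1) − (-6, 8, 1) = (-2, -11, 0), w · n = -992.
Distance = |w · n| / |n| = |-992| / √14336 ≈ 8.285.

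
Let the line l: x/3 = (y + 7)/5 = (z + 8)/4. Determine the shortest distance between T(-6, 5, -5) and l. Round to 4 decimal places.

11.4315

l has direction (3, 5, 4) through (0, -7, -8).
Taking (0, -7, -8) on l with direction v = (3, 5, 4): w = T − (0, -7, -8) = (-6, 12, 3), and w × v = (33, 33, -66).
Distance = |w × v| / |v| = √6534 / √50 ≈ 11.4315.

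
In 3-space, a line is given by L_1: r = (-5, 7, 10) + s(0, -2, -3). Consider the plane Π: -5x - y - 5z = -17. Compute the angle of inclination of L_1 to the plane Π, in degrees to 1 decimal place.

sin θ = |n·v| / (|n||v|) = |17| / (√51 · √13) = 0.66023.
θ ≈ 41.3°.

41.3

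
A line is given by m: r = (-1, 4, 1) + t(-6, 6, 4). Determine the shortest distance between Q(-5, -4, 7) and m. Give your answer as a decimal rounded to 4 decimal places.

10.7703

Taking (-1, 4, 1) on m with direction v = (-6, 6, 4): w = Q − (-1, 4, 1) = (-4, -8, 6), and w × v = (-68, -20, -72).
Distance = |w × v| / |v| = √10208 / √88 ≈ 10.7703.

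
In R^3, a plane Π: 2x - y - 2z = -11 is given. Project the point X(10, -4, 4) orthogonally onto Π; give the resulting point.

Foot = X − λn with λ = (n·X − d)/|n|² = (16 − (-11))/9 = 3.
Foot = (10, -4, 4) − 3·(2, -1, -2) = (4, -1, 10).

(4, -1, 10)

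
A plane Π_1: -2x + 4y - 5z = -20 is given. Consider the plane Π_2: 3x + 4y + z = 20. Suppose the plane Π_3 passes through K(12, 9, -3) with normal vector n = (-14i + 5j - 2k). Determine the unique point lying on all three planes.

(8, -1, 0)

Π_3: n·r = n·K gives -14x + 5y - 2z = -117.
Solving the 3×3 linear system -2x + 4y - 5z = -20, 3x + 4y + z = 20, -14x + 5y - 2z = -117 (e.g. by elimination or Cramer's rule, determinant = -361) gives (8, -1, 0).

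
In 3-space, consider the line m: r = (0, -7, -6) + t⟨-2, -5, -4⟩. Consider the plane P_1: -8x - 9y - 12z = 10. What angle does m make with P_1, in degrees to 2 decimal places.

72.90

sin θ = |n·v| / (|n||v|) = |109| / (√289 · √45) = 0.95581.
θ ≈ 72.90°.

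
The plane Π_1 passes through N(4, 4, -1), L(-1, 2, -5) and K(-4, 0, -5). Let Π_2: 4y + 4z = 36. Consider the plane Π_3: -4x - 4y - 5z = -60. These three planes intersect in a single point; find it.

(4, 1, 8)

NL = (-5, -2, -4), NK = (-8, -4, -4); a normal to Π_1 is NL × NK = (-8, 12, 4).
Using N: Π_1 has equation -8x + 12y + 4z = 12.
Solving the 3×3 linear system -8x + 12y + 4z = 12, 4y + 4z = 36, -4x - 4y - 5z = -60 (e.g. by elimination or Cramer's rule, determinant = -96) gives (4, 1, 8).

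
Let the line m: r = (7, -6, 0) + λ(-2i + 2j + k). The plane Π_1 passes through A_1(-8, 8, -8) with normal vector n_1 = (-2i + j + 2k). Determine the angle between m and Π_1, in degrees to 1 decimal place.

Π_1: n_1·r = n_1·A_1 gives -2x + y + 2z = 8.
sin θ = |n·v| / (|n||v|) = |8| / (√9 · √9) = 0.88889.
θ ≈ 62.7°.

62.7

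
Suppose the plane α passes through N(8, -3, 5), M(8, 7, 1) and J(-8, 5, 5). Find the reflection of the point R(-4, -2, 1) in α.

(-2, 2, 11)

NM = (0, 10, -4), NJ = (-16, 8, 0); a normal to α is NM × NJ = (32, 64, 160).
Using N: α has equation 32x + 64y + 160z = 864.
λ = (n·R − d)/|n|² = (-96 − 864)/30720 = -1/32.
Reflection = R − 2λn = (-4, -2, 1) − (-1/16)·(32, 64, 160) = (-2, 2, 11).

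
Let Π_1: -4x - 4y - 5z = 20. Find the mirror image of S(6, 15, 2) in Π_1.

λ = (n·S − d)/|n|² = (-94 − 20)/57 = -2.
Reflection = S − 2λn = (6, 15, 2) − (-4)·(-4, -4, -5) = (-10, -1, -18).

(-10, -1, -18)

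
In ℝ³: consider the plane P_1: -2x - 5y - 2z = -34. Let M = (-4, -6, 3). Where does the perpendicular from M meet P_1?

(0, 4, 7)

Foot = M − λn with λ = (n·M − d)/|n|² = (32 − (-34))/33 = 2.
Foot = (-4, -6, 3) − 2·(-2, -5, -2) = (0, 4, 7).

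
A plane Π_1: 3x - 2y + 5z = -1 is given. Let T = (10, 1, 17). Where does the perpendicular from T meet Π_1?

(1, 7, 2)

Foot = T − λn with λ = (n·T − d)/|n|² = (113 − (-1))/38 = 3.
Foot = (10, 1, 17) − 3·(3, -2, 5) = (1, 7, 2).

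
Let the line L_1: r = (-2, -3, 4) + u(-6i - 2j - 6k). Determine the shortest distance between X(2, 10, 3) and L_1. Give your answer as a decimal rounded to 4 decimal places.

12.6699

Taking (-2, -3, 4) on L_1 with direction v = (-6, -2, -6): w = X − (-2, -3, 4) = (4, 13, -1), and w × v = (-80, 30, 70).
Distance = |w × v| / |v| = √12200 / √76 ≈ 12.6699.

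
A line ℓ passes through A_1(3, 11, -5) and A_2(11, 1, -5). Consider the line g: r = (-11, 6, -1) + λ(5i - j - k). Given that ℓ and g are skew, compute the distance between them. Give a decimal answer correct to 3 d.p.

0.273

A direction vector for ℓ is A_2 − A_1 = (8, -10, 0).
Common perpendicular direction n = (8, -10, 0) × (5, -1, -1) = (10, 8, 42).
With w = (-11, 6, -1) − (3, 11, -5) = (-14, -5, 4), w · n = -12.
Distance = |w · n| / |n| = |-12| / √1928 ≈ 0.273.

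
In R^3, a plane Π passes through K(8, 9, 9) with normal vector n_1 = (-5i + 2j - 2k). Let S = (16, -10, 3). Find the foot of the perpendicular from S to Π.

Π: n_1·r = n_1·K gives -5x + 2y - 2z = -40.
Foot = S − λn with λ = (n·S − d)/|n|² = (-106 − (-40))/33 = -2.
Foot = (16, -10, 3) − (-2)·(-5, 2, -2) = (6, -6, -1).

(6, -6, -1)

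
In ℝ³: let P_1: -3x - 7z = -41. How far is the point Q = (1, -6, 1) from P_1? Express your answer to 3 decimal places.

4.070

n·Q − d = (-3)·(1) + (0)·(-6) + (-7)·(1) − (-41) = 31; |n| = √58.
Distance = |31| / √58 = 31/√58 ≈ 4.070.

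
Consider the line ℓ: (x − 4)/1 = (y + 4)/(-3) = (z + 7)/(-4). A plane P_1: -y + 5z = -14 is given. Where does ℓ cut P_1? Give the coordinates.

ℓ has direction (1, -3, -4) through (4, -4, -7).
Substitute r = (4, -4, -7) + t(1, -3, -4) into the plane: -31 + (-17)t = -14, so t = -1.
Intersection: (4, -4, -7) + (-1)·(1, -3, -4) = (3, -1, -3).

(3, -1, -3)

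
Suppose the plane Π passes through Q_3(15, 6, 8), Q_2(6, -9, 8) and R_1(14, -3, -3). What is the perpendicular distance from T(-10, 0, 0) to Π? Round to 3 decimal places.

19.953

Q_3Q_2 = (-9, -15, 0), Q_3R_1 = (-1, -9, -11); a normal to Π is Q_3Q_2 × Q_3R_1 = (165, -99, 66).
Using Q_3: Π has equation 165x - 99y + 66z = 2409.
n·T − d = (165)·(-10) + (-99)·(0) + (66)·(0) − 2409 = -4059; |n| = √41382.
Distance = |-4059| / √41382 = 4059/√41382 ≈ 19.953.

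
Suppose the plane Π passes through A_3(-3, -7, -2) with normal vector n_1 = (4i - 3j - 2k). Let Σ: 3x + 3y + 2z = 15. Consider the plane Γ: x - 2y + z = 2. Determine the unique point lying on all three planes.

Π: n_1·r = n_1·A_3 gives 4x - 3y - 2z = 13.
Solving the 3×3 linear system 4x - 3y - 2z = 13, 3x + 3y + 2z = 15, x - 2y + z = 2 (e.g. by elimination or Cramer's rule, determinant = 49) gives (4, 1, 0).

(4, 1, 0)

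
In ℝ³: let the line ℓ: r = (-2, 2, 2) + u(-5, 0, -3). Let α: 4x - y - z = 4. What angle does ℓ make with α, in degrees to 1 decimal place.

43.4

sin θ = |n·v| / (|n||v|) = |-17| / (√18 · √34) = 0.68718.
θ ≈ 43.4°.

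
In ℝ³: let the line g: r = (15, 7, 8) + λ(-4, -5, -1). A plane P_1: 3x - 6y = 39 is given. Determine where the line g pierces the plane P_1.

(7, -3, 6)

Substitute r = (15, 7, 8) + t(-4, -5, -1) into the plane: 3 + 18t = 39, so t = 2.
Intersection: (15, 7, 8) + 2·(-4, -5, -1) = (7, -3, 6).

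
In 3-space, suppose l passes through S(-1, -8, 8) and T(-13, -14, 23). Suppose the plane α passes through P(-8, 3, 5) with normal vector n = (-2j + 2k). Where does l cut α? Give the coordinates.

(7, -4, -2)

A direction vector for l is T − S = (-12, -6, 15).
α: n·r = n·P gives -2y + 2z = 4.
Substitute r = (-1, -8, 8) + t(-12, -6, 15) into the plane: 32 + 42t = 4, so t = -2/3.
Intersection: (-1, -8, 8) + (-2/3)·(-12, -6, 15) = (7, -4, -2).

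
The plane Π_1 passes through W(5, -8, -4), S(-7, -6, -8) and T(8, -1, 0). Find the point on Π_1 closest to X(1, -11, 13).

(7, -5, -2)

WS = (-12, 2, -4), WT = (3, 7, 4); a normal to Π_1 is WS × WT = (36, 36, -90).
Using W: Π_1 has equation 36x + 36y - 90z = 252.
Foot = X − λn with λ = (n·X − d)/|n|² = (-1530 − 252)/10692 = -1/6.
Foot = (1, -11, 13) − (-1/6)·(36, 36, -90) = (7, -5, -2).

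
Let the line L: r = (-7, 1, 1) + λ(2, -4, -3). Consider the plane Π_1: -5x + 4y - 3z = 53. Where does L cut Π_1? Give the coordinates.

(-9, 5, 4)

Substitute r = (-7, 1, 1) + t(2, -4, -3) into the plane: 36 + (-17)t = 53, so t = -1.
Intersection: (-7, 1, 1) + (-1)·(2, -4, -3) = (-9, 5, 4).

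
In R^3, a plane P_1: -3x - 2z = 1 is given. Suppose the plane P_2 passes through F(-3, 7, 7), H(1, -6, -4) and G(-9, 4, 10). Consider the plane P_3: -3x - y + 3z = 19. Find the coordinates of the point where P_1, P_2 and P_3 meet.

(-3, 2, 4)

FH = (4, -13, -11), FG = (-6, -3, 3); a normal to P_2 is FH × FG = (-72, 54, -90).
Using F: P_2 has equation -72x + 54y - 90z = -36.
Solving the 3×3 linear system -3x - 2z = 1, -72x + 54y - 90z = -36, -3x - y + 3z = 19 (e.g. by elimination or Cramer's rule, determinant = -684) gives (-3, 2, 4).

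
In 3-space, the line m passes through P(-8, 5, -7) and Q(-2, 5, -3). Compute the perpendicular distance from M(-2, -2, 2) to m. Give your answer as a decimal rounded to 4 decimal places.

A direction vector for m is Q − P = (6, 0, 4).
Taking (-8, 5, -7) on m with direction v = (6, 0, 4): w = M − (-8, 5, -7) = (6, -7, 9), and w × v = (-28, 30, 42).
Distance = |w × v| / |v| = √3448 / √52 ≈ 8.1430.

8.1430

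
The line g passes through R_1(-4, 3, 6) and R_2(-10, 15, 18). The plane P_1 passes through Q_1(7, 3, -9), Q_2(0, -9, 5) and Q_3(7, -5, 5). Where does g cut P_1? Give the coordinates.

A direction vector for g is R_2 − R_1 = (-6, 12, 12).
Q_1Q_2 = (-7, -12, 14), Q_1Q_3 = (0, -8, 14); a normal to P_1 is Q_1Q_2 × Q_1Q_3 = (-56, 98, 56).
Using Q_1: P_1 has equation -56x + 98y + 56z = -602.
Substitute r = (-4, 3, 6) + t(-6, 12, 12) into the plane: 854 + 2184t = -602, so t = -2/3.
Intersection: (-4, 3, 6) + (-2/3)·(-6, 12, 12) = (0, -5, -2).

(0, -5, -2)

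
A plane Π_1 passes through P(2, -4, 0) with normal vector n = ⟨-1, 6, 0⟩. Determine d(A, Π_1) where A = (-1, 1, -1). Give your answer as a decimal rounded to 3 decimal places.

Π_1: n·r = n·P gives -x + 6y = -26.
n·A − d = (-1)·(-1) + (6)·(1) + (0)·(-1) − (-26) = 33; |n| = √37.
Distance = |33| / √37 = 33/√37 ≈ 5.425.

5.425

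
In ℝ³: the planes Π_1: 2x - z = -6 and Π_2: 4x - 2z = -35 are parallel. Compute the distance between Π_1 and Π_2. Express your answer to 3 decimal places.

5.143

Rescale Π_2 by 1/2: 2x - z = -35/2. Then distance = |-6 − (-35/2)| / √5 ≈ 5.143.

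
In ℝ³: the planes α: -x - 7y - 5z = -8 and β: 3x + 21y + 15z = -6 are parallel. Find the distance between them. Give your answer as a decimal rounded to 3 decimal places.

Rescale β by 1/(-3): -x - 7y - 5z = 2. Then distance = |-8 − 2| / √75 ≈ 1.155.

1.155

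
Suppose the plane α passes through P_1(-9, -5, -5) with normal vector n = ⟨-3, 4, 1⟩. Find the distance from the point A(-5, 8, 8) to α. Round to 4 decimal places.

10.3942

α: n·r = n·P_1 gives -3x + 4y + z = 2.
n·A − d = (-3)·(-5) + (4)·(8) + (1)·(8) − 2 = 53; |n| = √26.
Distance = |53| / √26 = 53/√26 ≈ 10.3942.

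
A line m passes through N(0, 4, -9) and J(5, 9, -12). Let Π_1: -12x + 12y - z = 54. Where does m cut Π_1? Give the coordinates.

A direction vector for m is J − N = (5, 5, -3).
Substitute r = (0, 4, -9) + t(5, 5, -3) into the plane: 57 + 3t = 54, so t = -1.
Intersection: (0, 4, -9) + (-1)·(5, 5, -3) = (-5, -1, -6).

(-5, -1, -6)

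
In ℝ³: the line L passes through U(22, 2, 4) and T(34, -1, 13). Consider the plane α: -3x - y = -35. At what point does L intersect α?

(10, 5, -5)

A direction vector for L is T − U = (12, -3, 9).
Substitute r = (22, 2, 4) + t(12, -3, 9) into the plane: -68 + (-33)t = -35, so t = -1.
Intersection: (22, 2, 4) + (-1)·(12, -3, 9) = (10, 5, -5).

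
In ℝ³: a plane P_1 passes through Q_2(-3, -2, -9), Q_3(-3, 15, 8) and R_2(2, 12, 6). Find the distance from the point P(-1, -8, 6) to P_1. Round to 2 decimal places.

Q_2Q_3 = (0, 17, 17), Q_2R_2 = (5, 14, 15); a normal to P_1 is Q_2Q_3 × Q_2R_2 = (17, 85, -85).
Using Q_2: P_1 has equation 17x + 85y - 85z = 544.
n·P − d = (17)·(-1) + (85)·(-8) + (-85)·(6) − 544 = -1751; |n| = √14739.
Distance = |-1751| / √14739 = 1751/√14739 ≈ 14.42.

14.42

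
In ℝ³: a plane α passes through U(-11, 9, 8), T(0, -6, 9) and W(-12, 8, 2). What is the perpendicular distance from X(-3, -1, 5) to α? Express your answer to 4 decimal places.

1.3587

UT = (11, -15, 1), UW = (-1, -1, -6); a normal to α is UT × UW = (91, 65, -26).
Using U: α has equation 91x + 65y - 26z = -624.
n·X − d = (91)·(-3) + (65)·(-1) + (-26)·(5) − (-624) = 156; |n| = √13182.
Distance = |156| / √13182 = 156/√13182 ≈ 1.3587.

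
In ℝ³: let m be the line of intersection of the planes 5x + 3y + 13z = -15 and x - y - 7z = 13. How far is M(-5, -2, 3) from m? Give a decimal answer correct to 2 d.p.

Direction of m: (5, 3, 13) × (1, -1, -7) = (-8, 48, -8).
A point on m: solving the two plane equations with x = 0 gives (0, 8, -3).
Taking (0, 8, -3) on m with direction v = (-8, 48, -8): w = M − (0, 8, -3) = (-5, -10, 6), and w × v = (-208, -88, -320).
Distance = |w × v| / |v| = √153408 / √2432 ≈ 7.94.

7.94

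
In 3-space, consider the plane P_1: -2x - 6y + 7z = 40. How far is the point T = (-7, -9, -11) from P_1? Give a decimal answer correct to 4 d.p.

5.1940

n·T − d = (-2)·(-7) + (-6)·(-9) + (7)·(-11) − 40 = -49; |n| = √89.
Distance = |-49| / √89 = 49/√89 ≈ 5.1940.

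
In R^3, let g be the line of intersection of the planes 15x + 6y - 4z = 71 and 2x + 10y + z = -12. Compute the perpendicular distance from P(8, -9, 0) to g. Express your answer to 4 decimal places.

6.8378

Direction of g: (15, 6, -4) × (2, 10, 1) = (46, -23, 138).
A point on g: solving the two plane equations with x = 3 gives (3, -1, -8).
Taking (3, -1, -8) on g with direction v = (46, -23, 138): w = P − (3, -1, -8) = (5, -8, 8), and w × v = (-920, -322, 253).
Distance = |w × v| / |v| = √1014093 / √21689 ≈ 6.8378.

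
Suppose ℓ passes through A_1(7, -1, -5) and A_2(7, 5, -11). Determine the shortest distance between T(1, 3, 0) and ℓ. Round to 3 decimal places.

A direction vector for ℓ is A_2 − A_1 = (0, 6, -6).
Taking (7, -1, -5) on ℓ with direction v = (0, 6, -6): w = T − (7, -1, -5) = (-6, 4, 5), and w × v = (-54, -36, -36).
Distance = |w × v| / |v| = √5508 / √72 ≈ 8.746.

8.746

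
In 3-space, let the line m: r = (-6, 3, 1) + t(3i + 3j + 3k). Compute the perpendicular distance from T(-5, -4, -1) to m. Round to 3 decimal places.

Taking (-6, 3, 1) on m with direction v = (3, 3, 3): w = T − (-6, 3, 1) = (1, -7, -2), and w × v = (-15, -9, 24).
Distance = |w × v| / |v| = √882 / √27 ≈ 5.715.

5.715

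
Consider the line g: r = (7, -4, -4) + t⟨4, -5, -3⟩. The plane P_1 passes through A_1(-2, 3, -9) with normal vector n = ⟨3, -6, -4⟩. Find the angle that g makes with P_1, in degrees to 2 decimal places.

77.90

P_1: n·r = n·A_1 gives 3x - 6y - 4z = 12.
sin θ = |n·v| / (|n||v|) = |54| / (√61 · √50) = 0.97779.
θ ≈ 77.90°.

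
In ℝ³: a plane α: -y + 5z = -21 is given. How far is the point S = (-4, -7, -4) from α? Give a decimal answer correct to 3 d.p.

1.569

n·S − d = (0)·(-4) + (-1)·(-7) + (5)·(-4) − (-21) = 8; |n| = √26.
Distance = |8| / √26 = 8/√26 ≈ 1.569.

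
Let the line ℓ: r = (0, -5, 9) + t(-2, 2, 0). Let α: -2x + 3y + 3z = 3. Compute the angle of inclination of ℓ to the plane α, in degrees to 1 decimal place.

sin θ = |n·v| / (|n||v|) = |10| / (√22 · √8) = 0.75378.
θ ≈ 48.9°.

48.9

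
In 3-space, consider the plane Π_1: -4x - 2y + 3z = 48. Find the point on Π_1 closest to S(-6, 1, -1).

Foot = S − λn with λ = (n·S − d)/|n|² = (19 − 48)/29 = -1.
Foot = (-6, 1, -1) − (-1)·(-4, -2, 3) = (-10, -1, 2).

(-10, -1, 2)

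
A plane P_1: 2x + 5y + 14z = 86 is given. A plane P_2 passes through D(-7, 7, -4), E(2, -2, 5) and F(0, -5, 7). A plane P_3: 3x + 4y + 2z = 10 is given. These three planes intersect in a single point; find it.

(4, -4, 7)

DE = (9, -9, 9), DF = (7, -12, 11); a normal to P_2 is DE × DF = (9, -36, -45).
Using D: P_2 has equation 9x - 36y - 45z = -135.
Solving the 3×3 linear system 2x + 5y + 14z = 86, 9x - 36y - 45z = -135, 3x + 4y + 2z = 10 (e.g. by elimination or Cramer's rule, determinant = 1467) gives (4, -4, 7).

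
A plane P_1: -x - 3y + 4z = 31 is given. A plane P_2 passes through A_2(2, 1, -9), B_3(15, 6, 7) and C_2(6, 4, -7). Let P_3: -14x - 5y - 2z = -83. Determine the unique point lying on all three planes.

A_2B_3 = (13, 5, 16), A_2C_2 = (4, 3, 2); a normal to P_2 is A_2B_3 × A_2C_2 = (-38, 38, 19).
Using A_2: P_2 has equation -38x + 38y + 19z = -209.
Solving the 3×3 linear system -x - 3y + 4z = 31, -38x + 38y + 19z = -209, -14x - 5y - 2z = -83 (e.g. by elimination or Cramer's rule, determinant = 3895) gives (6, -3, 7).

(6, -3, 7)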